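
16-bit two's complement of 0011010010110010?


Original: 0011010010110010
Step 1 - Invert all bits: 1100101101001101
Step 2 - Add 1: 1100101101001101 + 1
= 1100101101001110 (represents -13490)


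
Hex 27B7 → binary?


Each hex digit → 4 binary bits:
  2 = 0010
  7 = 0111
  B = 1011
  7 = 0111
Concatenate: 0010 0111 1011 0111
= 0010011110110111


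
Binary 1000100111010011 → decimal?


Positional values:
Bit 0: 1 × 2^0 = 1
Bit 1: 1 × 2^1 = 2
Bit 4: 1 × 2^4 = 16
Bit 6: 1 × 2^6 = 64
Bit 7: 1 × 2^7 = 128
Bit 8: 1 × 2^8 = 256
Bit 11: 1 × 2^11 = 2048
Bit 15: 1 × 2^15 = 32768
Sum = 1 + 2 + 16 + 64 + 128 + 256 + 2048 + 32768
= 35283


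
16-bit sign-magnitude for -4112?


Sign bit: 1 (negative)
Magnitude: 4112 = 001000000010000
= 1001000000010000


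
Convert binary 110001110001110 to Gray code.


Binary: 110001110001110
Gray code: G = B XOR (B >> 1)
B >> 1 = 011000111000111
110001110001110 XOR 011000111000111:
  1 XOR 0 = 1
  1 XOR 1 = 0
  0 XOR 1 = 1
  0 XOR 0 = 0
  0 XOR 0 = 0
  1 XOR 0 = 1
  1 XOR 1 = 0
  1 XOR 1 = 0
  0 XOR 1 = 1
  0 XOR 0 = 0
  0 XOR 0 = 0
  1 XOR 0 = 1
  1 XOR 1 = 0
  1 XOR 1 = 0
  0 XOR 1 = 1
= 101001001001001


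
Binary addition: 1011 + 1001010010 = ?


Align and add column by column (LSB to MSB, carry propagating):
  00000001011
+ 01001010010
  -----------
  col 0: 1 + 0 + 0 (carry in) = 1 → bit 1, carry out 0
  col 1: 1 + 1 + 0 (carry in) = 2 → bit 0, carry out 1
  col 2: 0 + 0 + 1 (carry in) = 1 → bit 1, carry out 0
  col 3: 1 + 0 + 0 (carry in) = 1 → bit 1, carry out 0
  col 4: 0 + 1 + 0 (carry in) = 1 → bit 1, carry out 0
  col 5: 0 + 0 + 0 (carry in) = 0 → bit 0, carry out 0
  col 6: 0 + 1 + 0 (carry in) = 1 → bit 1, carry out 0
  col 7: 0 + 0 + 0 (carry in) = 0 → bit 0, carry out 0
  col 8: 0 + 0 + 0 (carry in) = 0 → bit 0, carry out 0
  col 9: 0 + 1 + 0 (carry in) = 1 → bit 1, carry out 0
  col 10: 0 + 0 + 0 (carry in) = 0 → bit 0, carry out 0
Reading bits MSB→LSB: 01001011101
Strip leading zeros: 1001011101
= 1001011101


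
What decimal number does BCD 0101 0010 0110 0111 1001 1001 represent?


Each 4-bit group → digit:
  0101 → 5
  0010 → 2
  0110 → 6
  0111 → 7
  1001 → 9
  1001 → 9
= 526799


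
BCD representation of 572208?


Each digit → 4-bit binary:
  5 → 0101
  7 → 0111
  2 → 0010
  2 → 0010
  0 → 0000
  8 → 1000
= 0101 0111 0010 0010 0000 1000


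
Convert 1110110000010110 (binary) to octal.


Group into 3-bit groups: 001110110000010110
  001 = 1
  110 = 6
  110 = 6
  000 = 0
  010 = 2
  110 = 6
= 0o166026


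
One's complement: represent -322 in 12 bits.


Original: 000101000010
Invert all bits:
  bit 0: 0 → 1
  bit 1: 0 → 1
  bit 2: 0 → 1
  bit 3: 1 → 0
  bit 4: 0 → 1
  bit 5: 1 → 0
  bit 6: 0 → 1
  bit 7: 0 → 1
  bit 8: 0 → 1
  bit 9: 0 → 1
  bit 10: 1 → 0
  bit 11: 0 → 1
= 111010111101


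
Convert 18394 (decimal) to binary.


Divide by 2 repeatedly:
18394 ÷ 2 = 9197 remainder 0
9197 ÷ 2 = 4598 remainder 1
4598 ÷ 2 = 2299 remainder 0
2299 ÷ 2 = 1149 remainder 1
1149 ÷ 2 = 574 remainder 1
574 ÷ 2 = 287 remainder 0
287 ÷ 2 = 143 remainder 1
143 ÷ 2 = 71 remainder 1
71 ÷ 2 = 35 remainder 1
35 ÷ 2 = 17 remainder 1
17 ÷ 2 = 8 remainder 1
8 ÷ 2 = 4 remainder 0
4 ÷ 2 = 2 remainder 0
2 ÷ 2 = 1 remainder 0
1 ÷ 2 = 0 remainder 1
Reading remainders bottom-up:
= 100011111011010


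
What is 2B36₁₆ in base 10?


Positional values:
Position 0: 6 × 16^0 = 6 × 1 = 6
Position 1: 3 × 16^1 = 3 × 16 = 48
Position 2: B × 16^2 = 11 × 256 = 2816
Position 3: 2 × 16^3 = 2 × 4096 = 8192
Sum = 6 + 48 + 2816 + 8192
= 11062


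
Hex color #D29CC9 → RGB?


Hex: #D29CC9
R = D2₁₆ = 210
G = 9C₁₆ = 156
B = C9₁₆ = 201
= RGB(210, 156, 201)


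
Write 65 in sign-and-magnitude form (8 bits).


Sign bit: 0 (positive)
Magnitude: 65 = 1000001
= 01000001


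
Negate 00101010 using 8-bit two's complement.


Original: 00101010
Step 1 - Invert all bits: 11010101
Step 2 - Add 1: 11010101 + 1
= 11010110 (represents -42)


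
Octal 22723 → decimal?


Positional values:
Position 0: 3 × 8^0 = 3
Position 1: 2 × 8^1 = 16
Position 2: 7 × 8^2 = 448
Position 3: 2 × 8^3 = 1024
Position 4: 2 × 8^4 = 8192
Sum = 3 + 16 + 448 + 1024 + 8192
= 9683


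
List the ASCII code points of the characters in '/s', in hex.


String: '/s'  (2 characters)
Per-character ASCII lookup:
  '/': special character: '/' = 47 → 0x2F
  's': lowercase starts at 97: 's' = 97 + 18 = 115 → 0x73
= 0x2F 0x73


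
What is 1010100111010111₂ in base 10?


Positional values:
Bit 0: 1 × 2^0 = 1
Bit 1: 1 × 2^1 = 2
Bit 2: 1 × 2^2 = 4
Bit 4: 1 × 2^4 = 16
Bit 6: 1 × 2^6 = 64
Bit 7: 1 × 2^7 = 128
Bit 8: 1 × 2^8 = 256
Bit 11: 1 × 2^11 = 2048
Bit 13: 1 × 2^13 = 8192
Bit 15: 1 × 2^15 = 32768
Sum = 1 + 2 + 4 + 16 + 64 + 128 + 256 + 2048 + 8192 + 32768
= 43479


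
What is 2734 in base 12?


Divide by 12 repeatedly:
2734 ÷ 12 = 227 remainder 10
227 ÷ 12 = 18 remainder 11
18 ÷ 12 = 1 remainder 6
1 ÷ 12 = 0 remainder 1
Reading remainders bottom-up:
= 16BA


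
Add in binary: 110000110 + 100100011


Align and add column by column (LSB to MSB, carry propagating):
  0110000110
+ 0100100011
  ----------
  col 0: 0 + 1 + 0 (carry in) = 1 → bit 1, carry out 0
  col 1: 1 + 1 + 0 (carry in) = 2 → bit 0, carry out 1
  col 2: 1 + 0 + 1 (carry in) = 2 → bit 0, carry out 1
  col 3: 0 + 0 + 1 (carry in) = 1 → bit 1, carry out 0
  col 4: 0 + 0 + 0 (carry in) = 0 → bit 0, carry out 0
  col 5: 0 + 1 + 0 (carry in) = 1 → bit 1, carry out 0
  col 6: 0 + 0 + 0 (carry in) = 0 → bit 0, carry out 0
  col 7: 1 + 0 + 0 (carry in) = 1 → bit 1, carry out 0
  col 8: 1 + 1 + 0 (carry in) = 2 → bit 0, carry out 1
  col 9: 0 + 0 + 1 (carry in) = 1 → bit 1, carry out 0
Reading bits MSB→LSB: 1010101001
Strip leading zeros: 1010101001
= 1010101001


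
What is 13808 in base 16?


Divide by 16 repeatedly:
13808 ÷ 16 = 863 remainder 0 (0)
863 ÷ 16 = 53 remainder 15 (F)
53 ÷ 16 = 3 remainder 5 (5)
3 ÷ 16 = 0 remainder 3 (3)
Reading remainders bottom-up:
= 0x35F0


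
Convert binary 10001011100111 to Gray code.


Binary: 10001011100111
Gray code: G = B XOR (B >> 1)
B >> 1 = 01000101110011
10001011100111 XOR 01000101110011:
  1 XOR 0 = 1
  0 XOR 1 = 1
  0 XOR 0 = 0
  0 XOR 0 = 0
  1 XOR 0 = 1
  0 XOR 1 = 1
  1 XOR 0 = 1
  1 XOR 1 = 0
  1 XOR 1 = 0
  0 XOR 1 = 1
  0 XOR 0 = 0
  1 XOR 0 = 1
  1 XOR 1 = 0
  1 XOR 1 = 0
= 11001110010100


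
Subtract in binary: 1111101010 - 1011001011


Align and subtract column by column (LSB to MSB, borrowing when needed):
  1111101010
- 1011001011
  ----------
  col 0: (0 - 0 borrow-in) - 1 → borrow from next column: (0+2) - 1 = 1, borrow out 1
  col 1: (1 - 1 borrow-in) - 1 → borrow from next column: (0+2) - 1 = 1, borrow out 1
  col 2: (0 - 1 borrow-in) - 0 → borrow from next column: (-1+2) - 0 = 1, borrow out 1
  col 3: (1 - 1 borrow-in) - 1 → borrow from next column: (0+2) - 1 = 1, borrow out 1
  col 4: (0 - 1 borrow-in) - 0 → borrow from next column: (-1+2) - 0 = 1, borrow out 1
  col 5: (1 - 1 borrow-in) - 0 → 0 - 0 = 0, borrow out 0
  col 6: (1 - 0 borrow-in) - 1 → 1 - 1 = 0, borrow out 0
  col 7: (1 - 0 borrow-in) - 1 → 1 - 1 = 0, borrow out 0
  col 8: (1 - 0 borrow-in) - 0 → 1 - 0 = 1, borrow out 0
  col 9: (1 - 0 borrow-in) - 1 → 1 - 1 = 0, borrow out 0
Reading bits MSB→LSB: 0100011111
Strip leading zeros: 100011111
= 100011111


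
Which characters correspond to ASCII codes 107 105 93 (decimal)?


Codes (decimal): 107 105 93
Per-code ASCII lookup:
  107  (range 97-122: lowercase, 107 - 97 = 10) → 'k'
  105  (range 97-122: lowercase, 105 - 97 = 8) → 'i'
  93  (special character) → ']'
= 'ki]'


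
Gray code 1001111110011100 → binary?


Gray code: 1001111110011100
MSB stays the same: 1
Each subsequent bit = prev_binary XOR current_gray:
  B[1] = 1 XOR 0 = 1
  B[2] = 1 XOR 0 = 1
  B[3] = 1 XOR 1 = 0
  B[4] = 0 XOR 1 = 1
  B[5] = 1 XOR 1 = 0
  B[6] = 0 XOR 1 = 1
  B[7] = 1 XOR 1 = 0
  B[8] = 0 XOR 1 = 1
  B[9] = 1 XOR 0 = 1
  B[10] = 1 XOR 0 = 1
  B[11] = 1 XOR 1 = 0
  B[12] = 0 XOR 1 = 1
  B[13] = 1 XOR 1 = 0
  B[14] = 0 XOR 0 = 0
  B[15] = 0 XOR 0 = 0
= 1110101011101000 (60136 decimal)


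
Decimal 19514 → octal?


Divide by 8 repeatedly:
19514 ÷ 8 = 2439 remainder 2
2439 ÷ 8 = 304 remainder 7
304 ÷ 8 = 38 remainder 0
38 ÷ 8 = 4 remainder 6
4 ÷ 8 = 0 remainder 4
Reading remainders bottom-up:
= 0o46072


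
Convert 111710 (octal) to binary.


Each octal digit → 3 binary bits:
  1 = 001
  1 = 001
  1 = 001
  7 = 111
  1 = 001
  0 = 000
Concatenate: 001 001 001 111 001 000
= 001001001111001000


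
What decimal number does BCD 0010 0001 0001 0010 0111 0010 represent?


Each 4-bit group → digit:
  0010 → 2
  0001 → 1
  0001 → 1
  0010 → 2
  0111 → 7
  0010 → 2
= 211272


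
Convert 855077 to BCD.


Each digit → 4-bit binary:
  8 → 1000
  5 → 0101
  5 → 0101
  0 → 0000
  7 → 0111
  7 → 0111
= 1000 0101 0101 0000 0111 0111


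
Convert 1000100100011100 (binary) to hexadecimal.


Group into 4-bit nibbles: 1000100100011100
  1000 = 8
  1001 = 9
  0001 = 1
  1100 = C
= 0x891C


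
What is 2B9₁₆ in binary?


Each hex digit → 4 binary bits:
  2 = 0010
  B = 1011
  9 = 1001
Concatenate: 0010 1011 1001
= 001010111001


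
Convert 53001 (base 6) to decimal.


Positional values (base 6):
  1 × 6^0 = 1 × 1 = 1
  0 × 6^1 = 0 × 6 = 0
  0 × 6^2 = 0 × 36 = 0
  3 × 6^3 = 3 × 216 = 648
  5 × 6^4 = 5 × 1296 = 6480
Sum = 1 + 0 + 0 + 648 + 6480
= 7129


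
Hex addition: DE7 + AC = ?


Align and add column by column (LSB to MSB, each column mod 16 with carry):
  0DE7
+ 00AC
  ----
  col 0: 7(7) + C(12) + 0 (carry in) = 19 → 3(3), carry out 1
  col 1: E(14) + A(10) + 1 (carry in) = 25 → 9(9), carry out 1
  col 2: D(13) + 0(0) + 1 (carry in) = 14 → E(14), carry out 0
  col 3: 0(0) + 0(0) + 0 (carry in) = 0 → 0(0), carry out 0
Reading digits MSB→LSB: 0E93
Strip leading zeros: E93
= 0xE93


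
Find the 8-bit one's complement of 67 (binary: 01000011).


Original: 01000011
Invert all bits:
  bit 0: 0 → 1
  bit 1: 1 → 0
  bit 2: 0 → 1
  bit 3: 0 → 1
  bit 4: 0 → 1
  bit 5: 0 → 1
  bit 6: 1 → 0
  bit 7: 1 → 0
= 10111100


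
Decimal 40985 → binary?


Divide by 2 repeatedly:
40985 ÷ 2 = 20492 remainder 1
20492 ÷ 2 = 10246 remainder 0
10246 ÷ 2 = 5123 remainder 0
5123 ÷ 2 = 2561 remainder 1
2561 ÷ 2 = 1280 remainder 1
1280 ÷ 2 = 640 remainder 0
640 ÷ 2 = 320 remainder 0
320 ÷ 2 = 160 remainder 0
160 ÷ 2 = 80 remainder 0
80 ÷ 2 = 40 remainder 0
40 ÷ 2 = 20 remainder 0
20 ÷ 2 = 10 remainder 0
10 ÷ 2 = 5 remainder 0
5 ÷ 2 = 2 remainder 1
2 ÷ 2 = 1 remainder 0
1 ÷ 2 = 0 remainder 1
Reading remainders bottom-up:
= 1010000000011001


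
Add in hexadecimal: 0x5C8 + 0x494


Align and add column by column (LSB to MSB, each column mod 16 with carry):
  05C8
+ 0494
  ----
  col 0: 8(8) + 4(4) + 0 (carry in) = 12 → C(12), carry out 0
  col 1: C(12) + 9(9) + 0 (carry in) = 21 → 5(5), carry out 1
  col 2: 5(5) + 4(4) + 1 (carry in) = 10 → A(10), carry out 0
  col 3: 0(0) + 0(0) + 0 (carry in) = 0 → 0(0), carry out 0
Reading digits MSB→LSB: 0A5C
Strip leading zeros: A5C
= 0xA5C


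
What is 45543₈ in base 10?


Positional values:
Position 0: 3 × 8^0 = 3
Position 1: 4 × 8^1 = 32
Position 2: 5 × 8^2 = 320
Position 3: 5 × 8^3 = 2560
Position 4: 4 × 8^4 = 16384
Sum = 3 + 32 + 320 + 2560 + 16384
= 19299


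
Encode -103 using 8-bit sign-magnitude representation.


Sign bit: 1 (negative)
Magnitude: 103 = 1100111
= 11100111


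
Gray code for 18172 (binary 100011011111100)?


Binary: 100011011111100
Gray code: G = B XOR (B >> 1)
B >> 1 = 010001101111110
100011011111100 XOR 010001101111110:
  1 XOR 0 = 1
  0 XOR 1 = 1
  0 XOR 0 = 0
  0 XOR 0 = 0
  1 XOR 0 = 1
  1 XOR 1 = 0
  0 XOR 1 = 1
  1 XOR 0 = 1
  1 XOR 1 = 0
  1 XOR 1 = 0
  1 XOR 1 = 0
  1 XOR 1 = 0
  1 XOR 1 = 0
  0 XOR 1 = 1
  0 XOR 0 = 0
= 110010110000010


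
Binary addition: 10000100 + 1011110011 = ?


Align and add column by column (LSB to MSB, carry propagating):
  00010000100
+ 01011110011
  -----------
  col 0: 0 + 1 + 0 (carry in) = 1 → bit 1, carry out 0
  col 1: 0 + 1 + 0 (carry in) = 1 → bit 1, carry out 0
  col 2: 1 + 0 + 0 (carry in) = 1 → bit 1, carry out 0
  col 3: 0 + 0 + 0 (carry in) = 0 → bit 0, carry out 0
  col 4: 0 + 1 + 0 (carry in) = 1 → bit 1, carry out 0
  col 5: 0 + 1 + 0 (carry in) = 1 → bit 1, carry out 0
  col 6: 0 + 1 + 0 (carry in) = 1 → bit 1, carry out 0
  col 7: 1 + 1 + 0 (carry in) = 2 → bit 0, carry out 1
  col 8: 0 + 0 + 1 (carry in) = 1 → bit 1, carry out 0
  col 9: 0 + 1 + 0 (carry in) = 1 → bit 1, carry out 0
  col 10: 0 + 0 + 0 (carry in) = 0 → bit 0, carry out 0
Reading bits MSB→LSB: 01101110111
Strip leading zeros: 1101110111
= 1101110111


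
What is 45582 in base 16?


Divide by 16 repeatedly:
45582 ÷ 16 = 2848 remainder 14 (E)
2848 ÷ 16 = 178 remainder 0 (0)
178 ÷ 16 = 11 remainder 2 (2)
11 ÷ 16 = 0 remainder 11 (B)
Reading remainders bottom-up:
= 0xB20E


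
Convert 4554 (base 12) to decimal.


Positional values (base 12):
  4 × 12^0 = 4 × 1 = 4
  5 × 12^1 = 5 × 12 = 60
  5 × 12^2 = 5 × 144 = 720
  4 × 12^3 = 4 × 1728 = 6912
Sum = 4 + 60 + 720 + 6912
= 7696


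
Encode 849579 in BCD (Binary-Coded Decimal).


Each digit → 4-bit binary:
  8 → 1000
  4 → 0100
  9 → 1001
  5 → 0101
  7 → 0111
  9 → 1001
= 1000 0100 1001 0101 0111 1001


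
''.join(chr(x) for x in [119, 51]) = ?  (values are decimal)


Codes (decimal): 119 51
Per-code ASCII lookup:
  119  (range 97-122: lowercase, 119 - 97 = 22) → 'w'
  51  (range 48-57: digits, 51 - 48 = 3) → '3'
= 'w3'


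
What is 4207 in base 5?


Divide by 5 repeatedly:
4207 ÷ 5 = 841 remainder 2
841 ÷ 5 = 168 remainder 1
168 ÷ 5 = 33 remainder 3
33 ÷ 5 = 6 remainder 3
6 ÷ 5 = 1 remainder 1
1 ÷ 5 = 0 remainder 1
Reading remainders bottom-up:
= 113312


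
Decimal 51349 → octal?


Divide by 8 repeatedly:
51349 ÷ 8 = 6418 remainder 5
6418 ÷ 8 = 802 remainder 2
802 ÷ 8 = 100 remainder 2
100 ÷ 8 = 12 remainder 4
12 ÷ 8 = 1 remainder 4
1 ÷ 8 = 0 remainder 1
Reading remainders bottom-up:
= 0o144225


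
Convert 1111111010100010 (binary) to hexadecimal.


Group into 4-bit nibbles: 1111111010100010
  1111 = F
  1110 = E
  1010 = A
  0010 = 2
= 0xFEA2


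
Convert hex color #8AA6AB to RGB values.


Hex: #8AA6AB
R = 8A₁₆ = 138
G = A6₁₆ = 166
B = AB₁₆ = 171
= RGB(138, 166, 171)


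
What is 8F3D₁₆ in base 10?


Positional values:
Position 0: D × 16^0 = 13 × 1 = 13
Position 1: 3 × 16^1 = 3 × 16 = 48
Position 2: F × 16^2 = 15 × 256 = 3840
Position 3: 8 × 16^3 = 8 × 4096 = 32768
Sum = 13 + 48 + 3840 + 32768
= 36669


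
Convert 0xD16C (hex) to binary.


Each hex digit → 4 binary bits:
  D = 1101
  1 = 0001
  6 = 0110
  C = 1100
Concatenate: 1101 0001 0110 1100
= 1101000101101100


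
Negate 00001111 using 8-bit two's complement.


Original: 00001111
Step 1 - Invert all bits: 11110000
Step 2 - Add 1: 11110000 + 1
= 11110001 (represents -15)


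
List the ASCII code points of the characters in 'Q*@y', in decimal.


String: 'Q*@y'  (4 characters)
Per-character ASCII lookup:
  'Q': uppercase starts at 65: 'Q' = 65 + 16 = 81
  '*': special character: '*' = 42
  '@': special character: '@' = 64
  'y': lowercase starts at 97: 'y' = 97 + 24 = 121
= 81 42 64 121


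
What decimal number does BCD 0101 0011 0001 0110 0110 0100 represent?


Each 4-bit group → digit:
  0101 → 5
  0011 → 3
  0001 → 1
  0110 → 6
  0110 → 6
  0100 → 4
= 531664


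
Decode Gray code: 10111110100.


Gray code: 10111110100
MSB stays the same: 1
Each subsequent bit = prev_binary XOR current_gray:
  B[1] = 1 XOR 0 = 1
  B[2] = 1 XOR 1 = 0
  B[3] = 0 XOR 1 = 1
  B[4] = 1 XOR 1 = 0
  B[5] = 0 XOR 1 = 1
  B[6] = 1 XOR 1 = 0
  B[7] = 0 XOR 0 = 0
  B[8] = 0 XOR 1 = 1
  B[9] = 1 XOR 0 = 1
  B[10] = 1 XOR 0 = 1
= 11010100111 (1703 decimal)


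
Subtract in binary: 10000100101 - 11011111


Align and subtract column by column (LSB to MSB, borrowing when needed):
  10000100101
- 00011011111
  -----------
  col 0: (1 - 0 borrow-in) - 1 → 1 - 1 = 0, borrow out 0
  col 1: (0 - 0 borrow-in) - 1 → borrow from next column: (0+2) - 1 = 1, borrow out 1
  col 2: (1 - 1 borrow-in) - 1 → borrow from next column: (0+2) - 1 = 1, borrow out 1
  col 3: (0 - 1 borrow-in) - 1 → borrow from next column: (-1+2) - 1 = 0, borrow out 1
  col 4: (0 - 1 borrow-in) - 1 → borrow from next column: (-1+2) - 1 = 0, borrow out 1
  col 5: (1 - 1 borrow-in) - 0 → 0 - 0 = 0, borrow out 0
  col 6: (0 - 0 borrow-in) - 1 → borrow from next column: (0+2) - 1 = 1, borrow out 1
  col 7: (0 - 1 borrow-in) - 1 → borrow from next column: (-1+2) - 1 = 0, borrow out 1
  col 8: (0 - 1 borrow-in) - 0 → borrow from next column: (-1+2) - 0 = 1, borrow out 1
  col 9: (0 - 1 borrow-in) - 0 → borrow from next column: (-1+2) - 0 = 1, borrow out 1
  col 10: (1 - 1 borrow-in) - 0 → 0 - 0 = 0, borrow out 0
Reading bits MSB→LSB: 01101000110
Strip leading zeros: 1101000110
= 1101000110


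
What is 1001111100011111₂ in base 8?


Group into 3-bit groups: 001001111100011111
  001 = 1
  001 = 1
  111 = 7
  100 = 4
  011 = 3
  111 = 7
= 0o117437


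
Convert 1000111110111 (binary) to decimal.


Positional values:
Bit 0: 1 × 2^0 = 1
Bit 1: 1 × 2^1 = 2
Bit 2: 1 × 2^2 = 4
Bit 4: 1 × 2^4 = 16
Bit 5: 1 × 2^5 = 32
Bit 6: 1 × 2^6 = 64
Bit 7: 1 × 2^7 = 128
Bit 8: 1 × 2^8 = 256
Bit 12: 1 × 2^12 = 4096
Sum = 1 + 2 + 4 + 16 + 32 + 64 + 128 + 256 + 4096
= 4599


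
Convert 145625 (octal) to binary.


Each octal digit → 3 binary bits:
  1 = 001
  4 = 100
  5 = 101
  6 = 110
  2 = 010
  5 = 101
Concatenate: 001 100 101 110 010 101
= 001100101110010101


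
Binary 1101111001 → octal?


Group into 3-bit groups: 001101111001
  001 = 1
  101 = 5
  111 = 7
  001 = 1
= 0o1571


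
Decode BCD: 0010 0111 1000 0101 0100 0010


Each 4-bit group → digit:
  0010 → 2
  0111 → 7
  1000 → 8
  0101 → 5
  0100 → 4
  0010 → 2
= 278542


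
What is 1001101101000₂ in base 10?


Positional values:
Bit 3: 1 × 2^3 = 8
Bit 5: 1 × 2^5 = 32
Bit 6: 1 × 2^6 = 64
Bit 8: 1 × 2^8 = 256
Bit 9: 1 × 2^9 = 512
Bit 12: 1 × 2^12 = 4096
Sum = 8 + 32 + 64 + 256 + 512 + 4096
= 4968


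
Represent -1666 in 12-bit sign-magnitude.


Sign bit: 1 (negative)
Magnitude: 1666 = 11010000010
= 111010000010


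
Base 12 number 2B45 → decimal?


Positional values (base 12):
  5 × 12^0 = 5 × 1 = 5
  4 × 12^1 = 4 × 12 = 48
  B × 12^2 = 11 × 144 = 1584
  2 × 12^3 = 2 × 1728 = 3456
Sum = 5 + 48 + 1584 + 3456
= 5093


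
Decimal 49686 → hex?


Divide by 16 repeatedly:
49686 ÷ 16 = 3105 remainder 6 (6)
3105 ÷ 16 = 194 remainder 1 (1)
194 ÷ 16 = 12 remainder 2 (2)
12 ÷ 16 = 0 remainder 12 (C)
Reading remainders bottom-up:
= 0xC216


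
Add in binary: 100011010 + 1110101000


Align and add column by column (LSB to MSB, carry propagating):
  00100011010
+ 01110101000
  -----------
  col 0: 0 + 0 + 0 (carry in) = 0 → bit 0, carry out 0
  col 1: 1 + 0 + 0 (carry in) = 1 → bit 1, carry out 0
  col 2: 0 + 0 + 0 (carry in) = 0 → bit 0, carry out 0
  col 3: 1 + 1 + 0 (carry in) = 2 → bit 0, carry out 1
  col 4: 1 + 0 + 1 (carry in) = 2 → bit 0, carry out 1
  col 5: 0 + 1 + 1 (carry in) = 2 → bit 0, carry out 1
  col 6: 0 + 0 + 1 (carry in) = 1 → bit 1, carry out 0
  col 7: 0 + 1 + 0 (carry in) = 1 → bit 1, carry out 0
  col 8: 1 + 1 + 0 (carry in) = 2 → bit 0, carry out 1
  col 9: 0 + 1 + 1 (carry in) = 2 → bit 0, carry out 1
  col 10: 0 + 0 + 1 (carry in) = 1 → bit 1, carry out 0
Reading bits MSB→LSB: 10011000010
Strip leading zeros: 10011000010
= 10011000010


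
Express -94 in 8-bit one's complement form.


Original: 01011110
Invert all bits:
  bit 0: 0 → 1
  bit 1: 1 → 0
  bit 2: 0 → 1
  bit 3: 1 → 0
  bit 4: 1 → 0
  bit 5: 1 → 0
  bit 6: 1 → 0
  bit 7: 0 → 1
= 10100001


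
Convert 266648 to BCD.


Each digit → 4-bit binary:
  2 → 0010
  6 → 0110
  6 → 0110
  6 → 0110
  4 → 0100
  8 → 1000
= 0010 0110 0110 0110 0100 1000


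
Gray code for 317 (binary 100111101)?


Binary: 100111101
Gray code: G = B XOR (B >> 1)
B >> 1 = 010011110
100111101 XOR 010011110:
  1 XOR 0 = 1
  0 XOR 1 = 1
  0 XOR 0 = 0
  1 XOR 0 = 1
  1 XOR 1 = 0
  1 XOR 1 = 0
  1 XOR 1 = 0
  0 XOR 1 = 1
  1 XOR 0 = 1
= 110100011


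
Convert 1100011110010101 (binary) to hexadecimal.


Group into 4-bit nibbles: 1100011110010101
  1100 = C
  0111 = 7
  1001 = 9
  0101 = 5
= 0xC795


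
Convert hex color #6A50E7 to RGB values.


Hex: #6A50E7
R = 6A₁₆ = 106
G = 50₁₆ = 80
B = E7₁₆ = 231
= RGB(106, 80, 231)


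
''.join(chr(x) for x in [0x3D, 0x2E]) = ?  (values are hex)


Codes (hex): 0x3D 0x2E
Per-code ASCII lookup:
  0x3D = 61  (special character) → '='
  0x2E = 46  (special character) → '.'
= '=.'


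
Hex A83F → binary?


Each hex digit → 4 binary bits:
  A = 1010
  8 = 1000
  3 = 0011
  F = 1111
Concatenate: 1010 1000 0011 1111
= 1010100000111111


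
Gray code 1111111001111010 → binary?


Gray code: 1111111001111010
MSB stays the same: 1
Each subsequent bit = prev_binary XOR current_gray:
  B[1] = 1 XOR 1 = 0
  B[2] = 0 XOR 1 = 1
  B[3] = 1 XOR 1 = 0
  B[4] = 0 XOR 1 = 1
  B[5] = 1 XOR 1 = 0
  B[6] = 0 XOR 1 = 1
  B[7] = 1 XOR 0 = 1
  B[8] = 1 XOR 0 = 1
  B[9] = 1 XOR 1 = 0
  B[10] = 0 XOR 1 = 1
  B[11] = 1 XOR 1 = 0
  B[12] = 0 XOR 1 = 1
  B[13] = 1 XOR 0 = 1
  B[14] = 1 XOR 1 = 0
  B[15] = 0 XOR 0 = 0
= 1010101110101100 (43948 decimal)


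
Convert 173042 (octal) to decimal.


Positional values:
Position 0: 2 × 8^0 = 2
Position 1: 4 × 8^1 = 32
Position 2: 0 × 8^2 = 0
Position 3: 3 × 8^3 = 1536
Position 4: 7 × 8^4 = 28672
Position 5: 1 × 8^5 = 32768
Sum = 2 + 32 + 0 + 1536 + 28672 + 32768
= 63010


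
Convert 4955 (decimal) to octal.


Divide by 8 repeatedly:
4955 ÷ 8 = 619 remainder 3
619 ÷ 8 = 77 remainder 3
77 ÷ 8 = 9 remainder 5
9 ÷ 8 = 1 remainder 1
1 ÷ 8 = 0 remainder 1
Reading remainders bottom-up:
= 0o11533


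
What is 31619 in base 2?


Divide by 2 repeatedly:
31619 ÷ 2 = 15809 remainder 1
15809 ÷ 2 = 7904 remainder 1
7904 ÷ 2 = 3952 remainder 0
3952 ÷ 2 = 1976 remainder 0
1976 ÷ 2 = 988 remainder 0
988 ÷ 2 = 494 remainder 0
494 ÷ 2 = 247 remainder 0
247 ÷ 2 = 123 remainder 1
123 ÷ 2 = 61 remainder 1
61 ÷ 2 = 30 remainder 1
30 ÷ 2 = 15 remainder 0
15 ÷ 2 = 7 remainder 1
7 ÷ 2 = 3 remainder 1
3 ÷ 2 = 1 remainder 1
1 ÷ 2 = 0 remainder 1
Reading remainders bottom-up:
= 111101110000011


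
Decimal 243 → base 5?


Divide by 5 repeatedly:
243 ÷ 5 = 48 remainder 3
48 ÷ 5 = 9 remainder 3
9 ÷ 5 = 1 remainder 4
1 ÷ 5 = 0 remainder 1
Reading remainders bottom-up:
= 1433


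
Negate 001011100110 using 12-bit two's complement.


Original: 001011100110
Step 1 - Invert all bits: 110100011001
Step 2 - Add 1: 110100011001 + 1
= 110100011010 (represents -742)


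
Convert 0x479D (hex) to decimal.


Positional values:
Position 0: D × 16^0 = 13 × 1 = 13
Position 1: 9 × 16^1 = 9 × 16 = 144
Position 2: 7 × 16^2 = 7 × 256 = 1792
Position 3: 4 × 16^3 = 4 × 4096 = 16384
Sum = 13 + 144 + 1792 + 16384
= 18333


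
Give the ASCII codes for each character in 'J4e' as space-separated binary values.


String: 'J4e'  (3 characters)
Per-character ASCII lookup:
  'J': uppercase starts at 65: 'J' = 65 + 9 = 74 → 1001010
  '4': digits start at 48: '4' = 48 + 4 = 52 → 110100
  'e': lowercase starts at 97: 'e' = 97 + 4 = 101 → 1100101
= 1001010 110100 1100101


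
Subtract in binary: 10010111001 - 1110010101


Align and subtract column by column (LSB to MSB, borrowing when needed):
  10010111001
- 01110010101
  -----------
  col 0: (1 - 0 borrow-in) - 1 → 1 - 1 = 0, borrow out 0
  col 1: (0 - 0 borrow-in) - 0 → 0 - 0 = 0, borrow out 0
  col 2: (0 - 0 borrow-in) - 1 → borrow from next column: (0+2) - 1 = 1, borrow out 1
  col 3: (1 - 1 borrow-in) - 0 → 0 - 0 = 0, borrow out 0
  col 4: (1 - 0 borrow-in) - 1 → 1 - 1 = 0, borrow out 0
  col 5: (1 - 0 borrow-in) - 0 → 1 - 0 = 1, borrow out 0
  col 6: (0 - 0 borrow-in) - 0 → 0 - 0 = 0, borrow out 0
  col 7: (1 - 0 borrow-in) - 1 → 1 - 1 = 0, borrow out 0
  col 8: (0 - 0 borrow-in) - 1 → borrow from next column: (0+2) - 1 = 1, borrow out 1
  col 9: (0 - 1 borrow-in) - 1 → borrow from next column: (-1+2) - 1 = 0, borrow out 1
  col 10: (1 - 1 borrow-in) - 0 → 0 - 0 = 0, borrow out 0
Reading bits MSB→LSB: 00100100100
Strip leading zeros: 100100100
= 100100100


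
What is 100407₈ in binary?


Each octal digit → 3 binary bits:
  1 = 001
  0 = 000
  0 = 000
  4 = 100
  0 = 000
  7 = 111
Concatenate: 001 000 000 100 000 111
= 001000000100000111


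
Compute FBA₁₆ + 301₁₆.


Align and add column by column (LSB to MSB, each column mod 16 with carry):
  0FBA
+ 0301
  ----
  col 0: A(10) + 1(1) + 0 (carry in) = 11 → B(11), carry out 0
  col 1: B(11) + 0(0) + 0 (carry in) = 11 → B(11), carry out 0
  col 2: F(15) + 3(3) + 0 (carry in) = 18 → 2(2), carry out 1
  col 3: 0(0) + 0(0) + 1 (carry in) = 1 → 1(1), carry out 0
Reading digits MSB→LSB: 12BB
Strip leading zeros: 12BB
= 0x12BB


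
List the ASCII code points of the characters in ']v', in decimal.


String: ']v'  (2 characters)
Per-character ASCII lookup:
  ']': special character: ']' = 93
  'v': lowercase starts at 97: 'v' = 97 + 21 = 118
= 93 118


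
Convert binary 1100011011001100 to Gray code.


Binary: 1100011011001100
Gray code: G = B XOR (B >> 1)
B >> 1 = 0110001101100110
1100011011001100 XOR 0110001101100110:
  1 XOR 0 = 1
  1 XOR 1 = 0
  0 XOR 1 = 1
  0 XOR 0 = 0
  0 XOR 0 = 0
  1 XOR 0 = 1
  1 XOR 1 = 0
  0 XOR 1 = 1
  1 XOR 0 = 1
  1 XOR 1 = 0
  0 XOR 1 = 1
  0 XOR 0 = 0
  1 XOR 0 = 1
  1 XOR 1 = 0
  0 XOR 1 = 1
  0 XOR 0 = 0
= 1010010110101010


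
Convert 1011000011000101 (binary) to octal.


Group into 3-bit groups: 001011000011000101
  001 = 1
  011 = 3
  000 = 0
  011 = 3
  000 = 0
  101 = 5
= 0o130305


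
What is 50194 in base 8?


Divide by 8 repeatedly:
50194 ÷ 8 = 6274 remainder 2
6274 ÷ 8 = 784 remainder 2
784 ÷ 8 = 98 remainder 0
98 ÷ 8 = 12 remainder 2
12 ÷ 8 = 1 remainder 4
1 ÷ 8 = 0 remainder 1
Reading remainders bottom-up:
= 0o142022


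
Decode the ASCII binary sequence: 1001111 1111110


Codes (binary): 1001111 1111110
Per-code ASCII lookup:
  1001111 = 79  (range 65-90: uppercase, 79 - 65 = 14) → 'O'
  1111110 = 126  (special character) → '~'
= 'O~'


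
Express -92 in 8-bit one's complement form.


Original: 01011100
Invert all bits:
  bit 0: 0 → 1
  bit 1: 1 → 0
  bit 2: 0 → 1
  bit 3: 1 → 0
  bit 4: 1 → 0
  bit 5: 1 → 0
  bit 6: 0 → 1
  bit 7: 0 → 1
= 10100011


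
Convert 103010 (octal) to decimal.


Positional values:
Position 0: 0 × 8^0 = 0
Position 1: 1 × 8^1 = 8
Position 2: 0 × 8^2 = 0
Position 3: 3 × 8^3 = 1536
Position 4: 0 × 8^4 = 0
Position 5: 1 × 8^5 = 32768
Sum = 0 + 8 + 0 + 1536 + 0 + 32768
= 34312


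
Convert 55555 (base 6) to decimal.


Positional values (base 6):
  5 × 6^0 = 5 × 1 = 5
  5 × 6^1 = 5 × 6 = 30
  5 × 6^2 = 5 × 36 = 180
  5 × 6^3 = 5 × 216 = 1080
  5 × 6^4 = 5 × 1296 = 6480
Sum = 5 + 30 + 180 + 1080 + 6480
= 7775


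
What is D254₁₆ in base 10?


Positional values:
Position 0: 4 × 16^0 = 4 × 1 = 4
Position 1: 5 × 16^1 = 5 × 16 = 80
Position 2: 2 × 16^2 = 2 × 256 = 512
Position 3: D × 16^3 = 13 × 4096 = 53248
Sum = 4 + 80 + 512 + 53248
= 53844


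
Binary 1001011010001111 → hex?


Group into 4-bit nibbles: 1001011010001111
  1001 = 9
  0110 = 6
  1000 = 8
  1111 = F
= 0x968F


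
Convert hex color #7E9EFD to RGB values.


Hex: #7E9EFD
R = 7E₁₆ = 126
G = 9E₁₆ = 158
B = FD₁₆ = 253
= RGB(126, 158, 253)


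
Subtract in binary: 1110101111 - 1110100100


Align and subtract column by column (LSB to MSB, borrowing when needed):
  1110101111
- 1110100100
  ----------
  col 0: (1 - 0 borrow-in) - 0 → 1 - 0 = 1, borrow out 0
  col 1: (1 - 0 borrow-in) - 0 → 1 - 0 = 1, borrow out 0
  col 2: (1 - 0 borrow-in) - 1 → 1 - 1 = 0, borrow out 0
  col 3: (1 - 0 borrow-in) - 0 → 1 - 0 = 1, borrow out 0
  col 4: (0 - 0 borrow-in) - 0 → 0 - 0 = 0, borrow out 0
  col 5: (1 - 0 borrow-in) - 1 → 1 - 1 = 0, borrow out 0
  col 6: (0 - 0 borrow-in) - 0 → 0 - 0 = 0, borrow out 0
  col 7: (1 - 0 borrow-in) - 1 → 1 - 1 = 0, borrow out 0
  col 8: (1 - 0 borrow-in) - 1 → 1 - 1 = 0, borrow out 0
  col 9: (1 - 0 borrow-in) - 1 → 1 - 1 = 0, borrow out 0
Reading bits MSB→LSB: 0000001011
Strip leading zeros: 1011
= 1011


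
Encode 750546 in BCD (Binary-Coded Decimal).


Each digit → 4-bit binary:
  7 → 0111
  5 → 0101
  0 → 0000
  5 → 0101
  4 → 0100
  6 → 0110
= 0111 0101 0000 0101 0100 0110


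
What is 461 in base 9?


Divide by 9 repeatedly:
461 ÷ 9 = 51 remainder 2
51 ÷ 9 = 5 remainder 6
5 ÷ 9 = 0 remainder 5
Reading remainders bottom-up:
= 562


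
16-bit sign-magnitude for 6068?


Sign bit: 0 (positive)
Magnitude: 6068 = 001011110110100
= 0001011110110100


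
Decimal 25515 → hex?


Divide by 16 repeatedly:
25515 ÷ 16 = 1594 remainder 11 (B)
1594 ÷ 16 = 99 remainder 10 (A)
99 ÷ 16 = 6 remainder 3 (3)
6 ÷ 16 = 0 remainder 6 (6)
Reading remainders bottom-up:
= 0x63AB


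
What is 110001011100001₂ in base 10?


Positional values:
Bit 0: 1 × 2^0 = 1
Bit 5: 1 × 2^5 = 32
Bit 6: 1 × 2^6 = 64
Bit 7: 1 × 2^7 = 128
Bit 9: 1 × 2^9 = 512
Bit 13: 1 × 2^13 = 8192
Bit 14: 1 × 2^14 = 16384
Sum = 1 + 32 + 64 + 128 + 512 + 8192 + 16384
= 25313


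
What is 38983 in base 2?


Divide by 2 repeatedly:
38983 ÷ 2 = 19491 remainder 1
19491 ÷ 2 = 9745 remainder 1
9745 ÷ 2 = 4872 remainder 1
4872 ÷ 2 = 2436 remainder 0
2436 ÷ 2 = 1218 remainder 0
1218 ÷ 2 = 609 remainder 0
609 ÷ 2 = 304 remainder 1
304 ÷ 2 = 152 remainder 0
152 ÷ 2 = 76 remainder 0
76 ÷ 2 = 38 remainder 0
38 ÷ 2 = 19 remainder 0
19 ÷ 2 = 9 remainder 1
9 ÷ 2 = 4 remainder 1
4 ÷ 2 = 2 remainder 0
2 ÷ 2 = 1 remainder 0
1 ÷ 2 = 0 remainder 1
Reading remainders bottom-up:
= 1001100001000111


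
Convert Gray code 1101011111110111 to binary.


Gray code: 1101011111110111
MSB stays the same: 1
Each subsequent bit = prev_binary XOR current_gray:
  B[1] = 1 XOR 1 = 0
  B[2] = 0 XOR 0 = 0
  B[3] = 0 XOR 1 = 1
  B[4] = 1 XOR 0 = 1
  B[5] = 1 XOR 1 = 0
  B[6] = 0 XOR 1 = 1
  B[7] = 1 XOR 1 = 0
  B[8] = 0 XOR 1 = 1
  B[9] = 1 XOR 1 = 0
  B[10] = 0 XOR 1 = 1
  B[11] = 1 XOR 1 = 0
  B[12] = 0 XOR 0 = 0
  B[13] = 0 XOR 1 = 1
  B[14] = 1 XOR 1 = 0
  B[15] = 0 XOR 1 = 1
= 1001101010100101 (39589 decimal)


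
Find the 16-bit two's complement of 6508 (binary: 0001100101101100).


Original: 0001100101101100
Step 1 - Invert all bits: 1110011010010011
Step 2 - Add 1: 1110011010010011 + 1
= 1110011010010100 (represents -6508)


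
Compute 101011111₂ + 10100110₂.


Align and add column by column (LSB to MSB, carry propagating):
  0101011111
+ 0010100110
  ----------
  col 0: 1 + 0 + 0 (carry in) = 1 → bit 1, carry out 0
  col 1: 1 + 1 + 0 (carry in) = 2 → bit 0, carry out 1
  col 2: 1 + 1 + 1 (carry in) = 3 → bit 1, carry out 1
  col 3: 1 + 0 + 1 (carry in) = 2 → bit 0, carry out 1
  col 4: 1 + 0 + 1 (carry in) = 2 → bit 0, carry out 1
  col 5: 0 + 1 + 1 (carry in) = 2 → bit 0, carry out 1
  col 6: 1 + 0 + 1 (carry in) = 2 → bit 0, carry out 1
  col 7: 0 + 1 + 1 (carry in) = 2 → bit 0, carry out 1
  col 8: 1 + 0 + 1 (carry in) = 2 → bit 0, carry out 1
  col 9: 0 + 0 + 1 (carry in) = 1 → bit 1, carry out 0
Reading bits MSB→LSB: 1000000101
Strip leading zeros: 1000000101
= 1000000101


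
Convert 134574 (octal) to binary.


Each octal digit → 3 binary bits:
  1 = 001
  3 = 011
  4 = 100
  5 = 101
  7 = 111
  4 = 100
Concatenate: 001 011 100 101 111 100
= 001011100101111100


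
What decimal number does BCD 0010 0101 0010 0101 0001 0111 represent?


Each 4-bit group → digit:
  0010 → 2
  0101 → 5
  0010 → 2
  0101 → 5
  0001 → 1
  0111 → 7
= 252517


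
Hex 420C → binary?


Each hex digit → 4 binary bits:
  4 = 0100
  2 = 0010
  0 = 0000
  C = 1100
Concatenate: 0100 0010 0000 1100
= 0100001000001100


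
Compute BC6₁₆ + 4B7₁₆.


Align and add column by column (LSB to MSB, each column mod 16 with carry):
  0BC6
+ 04B7
  ----
  col 0: 6(6) + 7(7) + 0 (carry in) = 13 → D(13), carry out 0
  col 1: C(12) + B(11) + 0 (carry in) = 23 → 7(7), carry out 1
  col 2: B(11) + 4(4) + 1 (carry in) = 16 → 0(0), carry out 1
  col 3: 0(0) + 0(0) + 1 (carry in) = 1 → 1(1), carry out 0
Reading digits MSB→LSB: 107D
Strip leading zeros: 107D
= 0x107D


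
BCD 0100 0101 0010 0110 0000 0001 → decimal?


Each 4-bit group → digit:
  0100 → 4
  0101 → 5
  0010 → 2
  0110 → 6
  0000 → 0
  0001 → 1
= 452601


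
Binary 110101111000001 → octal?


Group into 3-bit groups: 110101111000001
  110 = 6
  101 = 5
  111 = 7
  000 = 0
  001 = 1
= 0o65701


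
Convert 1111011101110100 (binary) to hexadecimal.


Group into 4-bit nibbles: 1111011101110100
  1111 = F
  0111 = 7
  0111 = 7
  0100 = 4
= 0xF774


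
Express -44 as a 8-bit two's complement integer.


Original: 00101100
Step 1 - Invert all bits: 11010011
Step 2 - Add 1: 11010011 + 1
= 11010100 (represents -44)


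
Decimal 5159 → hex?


Divide by 16 repeatedly:
5159 ÷ 16 = 322 remainder 7 (7)
322 ÷ 16 = 20 remainder 2 (2)
20 ÷ 16 = 1 remainder 4 (4)
1 ÷ 16 = 0 remainder 1 (1)
Reading remainders bottom-up:
= 0x1427


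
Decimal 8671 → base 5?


Divide by 5 repeatedly:
8671 ÷ 5 = 1734 remainder 1
1734 ÷ 5 = 346 remainder 4
346 ÷ 5 = 69 remainder 1
69 ÷ 5 = 13 remainder 4
13 ÷ 5 = 2 remainder 3
2 ÷ 5 = 0 remainder 2
Reading remainders bottom-up:
= 234141


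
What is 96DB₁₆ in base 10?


Positional values:
Position 0: B × 16^0 = 11 × 1 = 11
Position 1: D × 16^1 = 13 × 16 = 208
Position 2: 6 × 16^2 = 6 × 256 = 1536
Position 3: 9 × 16^3 = 9 × 4096 = 36864
Sum = 11 + 208 + 1536 + 36864
= 38619


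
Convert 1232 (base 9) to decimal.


Positional values (base 9):
  2 × 9^0 = 2 × 1 = 2
  3 × 9^1 = 3 × 9 = 27
  2 × 9^2 = 2 × 81 = 162
  1 × 9^3 = 1 × 729 = 729
Sum = 2 + 27 + 162 + 729
= 920


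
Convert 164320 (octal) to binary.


Each octal digit → 3 binary bits:
  1 = 001
  6 = 110
  4 = 100
  3 = 011
  2 = 010
  0 = 000
Concatenate: 001 110 100 011 010 000
= 001110100011010000


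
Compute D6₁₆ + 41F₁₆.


Align and add column by column (LSB to MSB, each column mod 16 with carry):
  00D6
+ 041F
  ----
  col 0: 6(6) + F(15) + 0 (carry in) = 21 → 5(5), carry out 1
  col 1: D(13) + 1(1) + 1 (carry in) = 15 → F(15), carry out 0
  col 2: 0(0) + 4(4) + 0 (carry in) = 4 → 4(4), carry out 0
  col 3: 0(0) + 0(0) + 0 (carry in) = 0 → 0(0), carry out 0
Reading digits MSB→LSB: 04F5
Strip leading zeros: 4F5
= 0x4F5


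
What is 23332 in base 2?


Divide by 2 repeatedly:
23332 ÷ 2 = 11666 remainder 0
11666 ÷ 2 = 5833 remainder 0
5833 ÷ 2 = 2916 remainder 1
2916 ÷ 2 = 1458 remainder 0
1458 ÷ 2 = 729 remainder 0
729 ÷ 2 = 364 remainder 1
364 ÷ 2 = 182 remainder 0
182 ÷ 2 = 91 remainder 0
91 ÷ 2 = 45 remainder 1
45 ÷ 2 = 22 remainder 1
22 ÷ 2 = 11 remainder 0
11 ÷ 2 = 5 remainder 1
5 ÷ 2 = 2 remainder 1
2 ÷ 2 = 1 remainder 0
1 ÷ 2 = 0 remainder 1
Reading remainders bottom-up:
= 101101100100100


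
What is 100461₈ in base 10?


Positional values:
Position 0: 1 × 8^0 = 1
Position 1: 6 × 8^1 = 48
Position 2: 4 × 8^2 = 256
Position 3: 0 × 8^3 = 0
Position 4: 0 × 8^4 = 0
Position 5: 1 × 8^5 = 32768
Sum = 1 + 48 + 256 + 0 + 0 + 32768
= 33073


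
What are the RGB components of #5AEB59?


Hex: #5AEB59
R = 5A₁₆ = 90
G = EB₁₆ = 235
B = 59₁₆ = 89
= RGB(90, 235, 89)


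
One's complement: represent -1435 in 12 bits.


Original: 010110011011
Invert all bits:
  bit 0: 0 → 1
  bit 1: 1 → 0
  bit 2: 0 → 1
  bit 3: 1 → 0
  bit 4: 1 → 0
  bit 5: 0 → 1
  bit 6: 0 → 1
  bit 7: 1 → 0
  bit 8: 1 → 0
  bit 9: 0 → 1
  bit 10: 1 → 0
  bit 11: 1 → 0
= 101001100100


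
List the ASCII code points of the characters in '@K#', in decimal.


String: '@K#'  (3 characters)
Per-character ASCII lookup:
  '@': special character: '@' = 64
  'K': uppercase starts at 65: 'K' = 65 + 10 = 75
  '#': special character: '#' = 35
= 64 75 35


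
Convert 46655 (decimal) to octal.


Divide by 8 repeatedly:
46655 ÷ 8 = 5831 remainder 7
5831 ÷ 8 = 728 remainder 7
728 ÷ 8 = 91 remainder 0
91 ÷ 8 = 11 remainder 3
11 ÷ 8 = 1 remainder 3
1 ÷ 8 = 0 remainder 1
Reading remainders bottom-up:
= 0o133077


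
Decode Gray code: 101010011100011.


Gray code: 101010011100011
MSB stays the same: 1
Each subsequent bit = prev_binary XOR current_gray:
  B[1] = 1 XOR 0 = 1
  B[2] = 1 XOR 1 = 0
  B[3] = 0 XOR 0 = 0
  B[4] = 0 XOR 1 = 1
  B[5] = 1 XOR 0 = 1
  B[6] = 1 XOR 0 = 1
  B[7] = 1 XOR 1 = 0
  B[8] = 0 XOR 1 = 1
  B[9] = 1 XOR 1 = 0
  B[10] = 0 XOR 0 = 0
  B[11] = 0 XOR 0 = 0
  B[12] = 0 XOR 0 = 0
  B[13] = 0 XOR 1 = 1
  B[14] = 1 XOR 1 = 0
= 110011101000010 (26434 decimal)


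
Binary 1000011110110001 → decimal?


Positional values:
Bit 0: 1 × 2^0 = 1
Bit 4: 1 × 2^4 = 16
Bit 5: 1 × 2^5 = 32
Bit 7: 1 × 2^7 = 128
Bit 8: 1 × 2^8 = 256
Bit 9: 1 × 2^9 = 512
Bit 10: 1 × 2^10 = 1024
Bit 15: 1 × 2^15 = 32768
Sum = 1 + 16 + 32 + 128 + 256 + 512 + 1024 + 32768
= 34737


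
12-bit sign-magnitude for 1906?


Sign bit: 0 (positive)
Magnitude: 1906 = 11101110010
= 011101110010


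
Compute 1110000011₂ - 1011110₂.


Align and subtract column by column (LSB to MSB, borrowing when needed):
  1110000011
- 0001011110
  ----------
  col 0: (1 - 0 borrow-in) - 0 → 1 - 0 = 1, borrow out 0
  col 1: (1 - 0 borrow-in) - 1 → 1 - 1 = 0, borrow out 0
  col 2: (0 - 0 borrow-in) - 1 → borrow from next column: (0+2) - 1 = 1, borrow out 1
  col 3: (0 - 1 borrow-in) - 1 → borrow from next column: (-1+2) - 1 = 0, borrow out 1
  col 4: (0 - 1 borrow-in) - 1 → borrow from next column: (-1+2) - 1 = 0, borrow out 1
  col 5: (0 - 1 borrow-in) - 0 → borrow from next column: (-1+2) - 0 = 1, borrow out 1
  col 6: (0 - 1 borrow-in) - 1 → borrow from next column: (-1+2) - 1 = 0, borrow out 1
  col 7: (1 - 1 borrow-in) - 0 → 0 - 0 = 0, borrow out 0
  col 8: (1 - 0 borrow-in) - 0 → 1 - 0 = 1, borrow out 0
  col 9: (1 - 0 borrow-in) - 0 → 1 - 0 = 1, borrow out 0
Reading bits MSB→LSB: 1100100101
Strip leading zeros: 1100100101
= 1100100101


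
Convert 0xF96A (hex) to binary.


Each hex digit → 4 binary bits:
  F = 1111
  9 = 1001
  6 = 0110
  A = 1010
Concatenate: 1111 1001 0110 1010
= 1111100101101010


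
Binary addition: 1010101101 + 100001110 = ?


Align and add column by column (LSB to MSB, carry propagating):
  01010101101
+ 00100001110
  -----------
  col 0: 1 + 0 + 0 (carry in) = 1 → bit 1, carry out 0
  col 1: 0 + 1 + 0 (carry in) = 1 → bit 1, carry out 0
  col 2: 1 + 1 + 0 (carry in) = 2 → bit 0, carry out 1
  col 3: 1 + 1 + 1 (carry in) = 3 → bit 1, carry out 1
  col 4: 0 + 0 + 1 (carry in) = 1 → bit 1, carry out 0
  col 5: 1 + 0 + 0 (carry in) = 1 → bit 1, carry out 0
  col 6: 0 + 0 + 0 (carry in) = 0 → bit 0, carry out 0
  col 7: 1 + 0 + 0 (carry in) = 1 → bit 1, carry out 0
  col 8: 0 + 1 + 0 (carry in) = 1 → bit 1, carry out 0
  col 9: 1 + 0 + 0 (carry in) = 1 → bit 1, carry out 0
  col 10: 0 + 0 + 0 (carry in) = 0 → bit 0, carry out 0
Reading bits MSB→LSB: 01110111011
Strip leading zeros: 1110111011
= 1110111011
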